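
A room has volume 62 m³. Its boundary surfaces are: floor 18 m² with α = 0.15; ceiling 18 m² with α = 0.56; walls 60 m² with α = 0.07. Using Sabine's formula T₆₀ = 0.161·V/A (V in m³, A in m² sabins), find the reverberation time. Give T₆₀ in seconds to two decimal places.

A = Σ Sᵢαᵢ = 18·0.15 + 18·0.56 + 60·0.07 = 16.98 m².
T₆₀ = 0.161·V/A = 0.161·62/16.98 = 0.588 s.

0.59 s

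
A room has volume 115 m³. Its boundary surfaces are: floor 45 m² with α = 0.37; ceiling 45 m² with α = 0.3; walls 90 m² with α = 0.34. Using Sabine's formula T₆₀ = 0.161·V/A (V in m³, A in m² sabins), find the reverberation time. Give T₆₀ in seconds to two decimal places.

Summing Sᵢαᵢ: 45·0.37 + 45·0.3 + 90·0.34 = 60.75 m².
T₆₀ = 0.161 × 115 / 60.75 = 0.305 s.

0.30 s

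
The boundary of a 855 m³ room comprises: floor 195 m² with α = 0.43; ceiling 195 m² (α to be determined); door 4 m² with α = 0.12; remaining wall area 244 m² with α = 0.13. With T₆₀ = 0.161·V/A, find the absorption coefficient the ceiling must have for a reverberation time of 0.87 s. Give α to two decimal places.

Required total absorption A = 0.161·855/0.87 = 158.22 m².
Absorption from the other surfaces = 195·0.43 + 4·0.12 + 244·0.13 = 116.05 m², so the ceiling must supply 42.17 m² over 195 m².
α = 42.17/195 = 0.216.

0.22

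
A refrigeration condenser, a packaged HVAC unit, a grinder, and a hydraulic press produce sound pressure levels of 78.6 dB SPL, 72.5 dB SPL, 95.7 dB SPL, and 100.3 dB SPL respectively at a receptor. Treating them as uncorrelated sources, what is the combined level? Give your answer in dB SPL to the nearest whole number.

102 dB SPL

For uncorrelated sources the intensities add, so convert each level to linear form, sum, and take 10·log₁₀ of the total.
Σ 10^(L/10) = 10^(78.6/10) + 10^(72.5/10) + 10^(95.7/10) + 10^(100.3/10) = 1.452e+10.
L_total = 10·log₁₀(1.452e+10) = 101.62 dB SPL.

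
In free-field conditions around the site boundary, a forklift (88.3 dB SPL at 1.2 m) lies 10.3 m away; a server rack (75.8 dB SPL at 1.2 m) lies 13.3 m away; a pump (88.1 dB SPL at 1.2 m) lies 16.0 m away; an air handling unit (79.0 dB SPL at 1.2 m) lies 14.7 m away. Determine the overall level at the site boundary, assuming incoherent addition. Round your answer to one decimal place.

71.4 dB SPL

Propagate each source to the receiver with L = L_ref − 20·log₁₀(r/r_ref), then add intensities.
forklift: 88.3 − 20·log₁₀(10.3/1.2) = 88.3 − 18.67 = 69.63 dB SPL.
server rack: 75.8 − 20·log₁₀(13.3/1.2) = 75.8 − 20.89 = 54.91 dB SPL.
pump: 88.1 − 20·log₁₀(16.0/1.2) = 88.1 − 22.50 = 65.60 dB SPL.
air handling unit: 79.0 − 20·log₁₀(14.7/1.2) = 79.0 − 21.76 = 57.24 dB SPL.
Σ 10^(L/10) = 1.365e+07 → L_total = 10·log₁₀(1.365e+07) = 71.35 dB SPL.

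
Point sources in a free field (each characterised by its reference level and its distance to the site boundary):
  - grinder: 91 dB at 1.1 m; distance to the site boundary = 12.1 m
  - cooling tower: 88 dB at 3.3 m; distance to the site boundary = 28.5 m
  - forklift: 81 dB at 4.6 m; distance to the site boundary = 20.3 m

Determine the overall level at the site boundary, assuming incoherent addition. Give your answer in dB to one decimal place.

First find each source's level at the receiver (point-source: −20·log₁₀(r/r_ref)), then combine on an intensity basis.
grinder: 91 − 20·log₁₀(12.1/1.1) = 91 − 20.83 = 70.17 dB.
cooling tower: 88 − 20·log₁₀(28.5/3.3) = 88 − 18.73 = 69.27 dB.
forklift: 81 − 20·log₁₀(20.3/4.6) = 81 − 12.89 = 68.11 dB.
Σ 10^(L/10) = 2.533e+07 → L_total = 10·log₁₀(2.533e+07) = 74.04 dB.

74.0 dB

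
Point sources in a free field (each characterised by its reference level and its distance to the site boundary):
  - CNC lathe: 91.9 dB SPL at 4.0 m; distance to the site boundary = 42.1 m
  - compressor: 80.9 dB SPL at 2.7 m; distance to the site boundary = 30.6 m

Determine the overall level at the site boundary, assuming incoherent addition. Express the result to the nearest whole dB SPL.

72 dB SPL

Propagate each source to the receiver with L = L_ref − 20·log₁₀(r/r_ref), then add intensities.
CNC lathe: 91.9 − 20·log₁₀(42.1/4.0) = 91.9 − 20.44 = 71.46 dB SPL.
compressor: 80.9 − 20·log₁₀(30.6/2.7) = 80.9 − 21.09 = 59.81 dB SPL.
Σ 10^(L/10) = 1.494e+07 → L_total = 10·log₁₀(1.494e+07) = 71.74 dB SPL.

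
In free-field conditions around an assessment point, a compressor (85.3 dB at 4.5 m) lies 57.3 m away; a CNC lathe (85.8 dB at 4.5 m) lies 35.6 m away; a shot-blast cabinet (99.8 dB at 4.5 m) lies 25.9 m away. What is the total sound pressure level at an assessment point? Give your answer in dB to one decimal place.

First find each source's level at the receiver (point-source: −20·log₁₀(r/r_ref)), then combine on an intensity basis.
compressor: 85.3 − 20·log₁₀(57.3/4.5) = 85.3 − 22.10 = 63.20 dB.
CNC lathe: 85.8 − 20·log₁₀(35.6/4.5) = 85.8 − 17.96 = 67.84 dB.
shot-blast cabinet: 99.8 − 20·log₁₀(25.9/4.5) = 99.8 − 15.20 = 84.60 dB.
Σ 10^(L/10) = 2.965e+08 → L_total = 10·log₁₀(2.965e+08) = 84.72 dB.

84.7 dB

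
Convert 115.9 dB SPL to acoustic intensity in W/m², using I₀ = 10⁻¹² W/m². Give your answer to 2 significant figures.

0.39 W/m²

L = 10·log₁₀(I/I₀) ⇒ I = I₀·10^(L/10) = 10⁻¹² × 10^11.59.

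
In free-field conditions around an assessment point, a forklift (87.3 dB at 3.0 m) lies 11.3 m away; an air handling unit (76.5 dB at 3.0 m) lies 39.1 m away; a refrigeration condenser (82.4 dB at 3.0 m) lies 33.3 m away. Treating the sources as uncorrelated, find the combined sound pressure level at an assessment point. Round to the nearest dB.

76 dB

First find each source's level at the receiver (point-source: −20·log₁₀(r/r_ref)), then combine on an intensity basis.
forklift: 87.3 − 20·log₁₀(11.3/3.0) = 87.3 − 11.52 = 75.78 dB.
air handling unit: 76.5 − 20·log₁₀(39.1/3.0) = 76.5 − 22.30 = 54.20 dB.
refrigeration condenser: 82.4 − 20·log₁₀(33.3/3.0) = 82.4 − 20.91 = 61.49 dB.
Σ 10^(L/10) = 3.953e+07 → L_total = 10·log₁₀(3.953e+07) = 75.97 dB.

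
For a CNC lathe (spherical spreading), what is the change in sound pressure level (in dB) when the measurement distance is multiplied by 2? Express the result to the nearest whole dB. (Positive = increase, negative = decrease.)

-6 dB

Point-source spreading: ΔL = −20·log₁₀(r₂/r₁).
ΔL = −20·log₁₀(2) = -6.02 dB.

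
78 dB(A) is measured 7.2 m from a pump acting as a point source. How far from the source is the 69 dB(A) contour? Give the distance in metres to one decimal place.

For a point source L₁ − L₂ = 20·log₁₀(r₂/r₁), so r₂ = r₁·10^((L₁−L₂)/20).
r₂ = 7.2·10^((78−69)/20) = 7.2·10^(9.0/20) = 20.29 m.

20.3 m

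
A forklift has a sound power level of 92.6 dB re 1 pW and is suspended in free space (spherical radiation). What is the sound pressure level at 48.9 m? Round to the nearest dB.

L_p = L_w − 10·log₁₀(4π·r²) with r = 48.9 m.
4π·r² = 3.005e+04 m², 10·log₁₀ of that is 44.778 dB.
L_p = 92.6 − 44.778 = 47.82 dB.

48 dB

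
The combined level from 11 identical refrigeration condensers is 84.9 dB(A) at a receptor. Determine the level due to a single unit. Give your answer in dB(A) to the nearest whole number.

11 equal contributions raise the level by 10·log₁₀ 11 = 10.414 dB, so each unit alone gives 84.9 − 10.414.

74 dB(A)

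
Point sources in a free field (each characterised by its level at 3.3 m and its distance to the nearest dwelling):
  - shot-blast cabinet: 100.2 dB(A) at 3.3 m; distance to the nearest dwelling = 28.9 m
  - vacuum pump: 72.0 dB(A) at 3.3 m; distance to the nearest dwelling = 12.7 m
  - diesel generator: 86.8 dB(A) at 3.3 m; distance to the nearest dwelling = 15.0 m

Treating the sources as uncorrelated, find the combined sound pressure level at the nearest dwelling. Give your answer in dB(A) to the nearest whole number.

82 dB(A)

Propagate each source to the receiver with L = L_ref − 20·log₁₀(r/r_ref), then add intensities.
shot-blast cabinet: 100.2 − 20·log₁₀(28.9/3.3) = 100.2 − 18.85 = 81.35 dB(A).
vacuum pump: 72.0 − 20·log₁₀(12.7/3.3) = 72.0 − 11.71 = 60.29 dB(A).
diesel generator: 86.8 − 20·log₁₀(15.0/3.3) = 86.8 − 13.15 = 73.65 dB(A).
Σ 10^(L/10) = 1.608e+08 → L_total = 10·log₁₀(1.608e+08) = 82.06 dB(A).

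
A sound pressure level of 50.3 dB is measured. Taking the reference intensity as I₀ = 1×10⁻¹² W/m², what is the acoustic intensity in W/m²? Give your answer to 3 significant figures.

1.07e-07 W/m²

I = I₀·10^(L/10) = 10⁻¹² × 10^(50.3/10) = 10^(-6.970).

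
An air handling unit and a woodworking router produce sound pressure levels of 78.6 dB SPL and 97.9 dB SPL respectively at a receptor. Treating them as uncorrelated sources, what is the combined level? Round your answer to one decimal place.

98.0 dB SPL

Incoherent sources combine by intensity addition: L_total = 10·log₁₀(Σ 10^(L_i/10)).
Σ 10^(L/10) = 10^(78.6/10) + 10^(97.9/10) = 6.238e+09.
L_total = 10·log₁₀(6.238e+09) = 97.95 dB SPL.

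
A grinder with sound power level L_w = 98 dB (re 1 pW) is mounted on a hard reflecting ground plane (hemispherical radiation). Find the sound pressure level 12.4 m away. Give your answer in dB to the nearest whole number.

68 dB

The power spreads over a hemisphere of area 2π·r², so L_p = L_w − 10·log₁₀(2π·r²).
2π·r² = 966.1 m², 10·log₁₀ of that is 29.850 dB.
L_p = 98 − 29.850 = 68.15 dB.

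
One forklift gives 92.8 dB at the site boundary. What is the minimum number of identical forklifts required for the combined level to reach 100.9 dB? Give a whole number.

Need L₁ + 10·log₁₀ N ≥ 100.9, i.e. log₁₀ N ≥ 0.81.
N ≥ 10^(8.1/10) = 6.457, so N = 7.

7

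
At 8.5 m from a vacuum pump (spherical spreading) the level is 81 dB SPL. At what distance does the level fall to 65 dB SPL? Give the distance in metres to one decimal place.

The 16.0 dB drop corresponds to a distance ratio of 10^(16.0/20) for a point source.
r₂ = 8.5·10^((81−65)/20) = 8.5·10^(16.0/20) = 53.63 m.

53.6 m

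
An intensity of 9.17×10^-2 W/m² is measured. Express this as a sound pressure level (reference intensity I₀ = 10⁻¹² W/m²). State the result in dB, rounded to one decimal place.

L = 10·log₁₀(I/I₀) = 10·log₁₀(9.17×10^-2/10⁻¹²) = 10·log₁₀(9.17×10^10).
L = 10·(0.9624 + 10) = 109.62 dB.

109.6 dB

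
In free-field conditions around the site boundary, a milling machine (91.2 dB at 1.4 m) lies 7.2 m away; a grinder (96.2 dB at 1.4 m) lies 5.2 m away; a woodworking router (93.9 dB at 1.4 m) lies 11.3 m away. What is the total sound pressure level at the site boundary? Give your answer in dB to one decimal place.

First find each source's level at the receiver (point-source: −20·log₁₀(r/r_ref)), then combine on an intensity basis.
milling machine: 91.2 − 20·log₁₀(7.2/1.4) = 91.2 − 14.22 = 76.98 dB.
grinder: 96.2 − 20·log₁₀(5.2/1.4) = 96.2 − 11.40 = 84.80 dB.
woodworking router: 93.9 − 20·log₁₀(11.3/1.4) = 93.9 − 18.14 = 75.76 dB.
Σ 10^(L/10) = 3.897e+08 → L_total = 10·log₁₀(3.897e+08) = 85.91 dB.

85.9 dB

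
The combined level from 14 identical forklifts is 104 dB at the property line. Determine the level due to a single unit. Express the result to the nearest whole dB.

93 dB

Dividing the total intensity by 14 lowers the level by 10·log₁₀ 14 = 11.461 dB: L₁ = 104 − 11.461.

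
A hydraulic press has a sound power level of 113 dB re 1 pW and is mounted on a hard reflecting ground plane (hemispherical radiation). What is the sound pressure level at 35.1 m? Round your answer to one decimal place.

74.1 dB

Free-field hemispherical radiation: L_p = L_w − 10·log₁₀(2π·r²), r = 35.1 m.
2π·r² = 7741 m², 10·log₁₀ of that is 38.888 dB.
L_p = 113 − 38.888 = 74.11 dB.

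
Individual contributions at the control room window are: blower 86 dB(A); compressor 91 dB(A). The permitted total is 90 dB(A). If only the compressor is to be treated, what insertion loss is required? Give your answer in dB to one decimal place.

3.2 dB

Everything except the compressor sums to 10^(86/10) = 3.981e+08 in linear terms, 86.00 dB(A).
The limit corresponds to 10^(90/10) = 1.000e+09; subtracting the fixed part leaves 6.019e+08 for the compressor, i.e. 87.80 dB(A).
Required insertion loss = 91 − 87.80 = 3.20 dB.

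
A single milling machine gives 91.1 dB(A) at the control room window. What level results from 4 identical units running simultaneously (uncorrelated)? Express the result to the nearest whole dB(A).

N identical incoherent sources raise the level by 10·log₁₀ N.
L_total = 91.1 + 10·log₁₀(4) = 91.1 + 6.021 = 97.12 dB(A).

97 dB(A)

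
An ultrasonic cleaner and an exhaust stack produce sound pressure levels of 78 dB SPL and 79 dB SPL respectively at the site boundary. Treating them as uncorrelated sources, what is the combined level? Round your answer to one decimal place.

81.5 dB SPL

For uncorrelated sources the intensities add, so convert each level to linear form, sum, and take 10·log₁₀ of the total.
Σ 10^(L/10) = 10^(78/10) + 10^(79/10) = 1.425e+08.
L_total = 10·log₁₀(1.425e+08) = 81.54 dB SPL.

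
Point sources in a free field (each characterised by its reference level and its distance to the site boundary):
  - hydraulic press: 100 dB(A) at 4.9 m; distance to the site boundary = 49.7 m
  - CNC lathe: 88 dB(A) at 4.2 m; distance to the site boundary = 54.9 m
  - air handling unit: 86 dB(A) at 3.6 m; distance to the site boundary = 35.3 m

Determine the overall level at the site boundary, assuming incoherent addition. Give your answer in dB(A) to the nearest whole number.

First find each source's level at the receiver (point-source: −20·log₁₀(r/r_ref)), then combine on an intensity basis.
hydraulic press: 100 − 20·log₁₀(49.7/4.9) = 100 − 20.12 = 79.88 dB(A).
CNC lathe: 88 − 20·log₁₀(54.9/4.2) = 88 − 22.33 = 65.67 dB(A).
air handling unit: 86 − 20·log₁₀(35.3/3.6) = 86 − 19.83 = 66.17 dB(A).
Σ 10^(L/10) = 1.050e+08 → L_total = 10·log₁₀(1.050e+08) = 80.21 dB(A).

80 dB(A)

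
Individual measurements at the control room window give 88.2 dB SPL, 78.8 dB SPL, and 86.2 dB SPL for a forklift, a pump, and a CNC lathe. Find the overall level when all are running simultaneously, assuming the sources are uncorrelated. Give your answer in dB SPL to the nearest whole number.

Incoherent sources combine by intensity addition: L_total = 10·log₁₀(Σ 10^(L_i/10)).
Σ 10^(L/10) = 10^(88.2/10) + 10^(78.8/10) + 10^(86.2/10) = 1.153e+09.
L_total = 10·log₁₀(1.153e+09) = 90.62 dB SPL.

91 dB SPL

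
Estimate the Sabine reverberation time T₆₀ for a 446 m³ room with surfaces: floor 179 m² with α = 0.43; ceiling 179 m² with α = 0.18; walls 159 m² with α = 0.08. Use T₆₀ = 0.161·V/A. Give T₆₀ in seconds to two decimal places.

A = Σ Sᵢαᵢ = 179·0.43 + 179·0.18 + 159·0.08 = 121.91 m².
T₆₀ = 0.161·V/A = 0.161·446/121.91 = 0.589 s.

0.59 s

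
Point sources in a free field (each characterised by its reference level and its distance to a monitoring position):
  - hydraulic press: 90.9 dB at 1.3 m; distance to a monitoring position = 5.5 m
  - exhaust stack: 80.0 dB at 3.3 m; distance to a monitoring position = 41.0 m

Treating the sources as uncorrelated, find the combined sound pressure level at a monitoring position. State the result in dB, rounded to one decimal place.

78.4 dB

Apply inverse-square spreading to bring every level to the receiver, then sum 10^(L/10).
hydraulic press: 90.9 − 20·log₁₀(5.5/1.3) = 90.9 − 12.53 = 78.37 dB.
exhaust stack: 80.0 − 20·log₁₀(41.0/3.3) = 80.0 − 21.89 = 58.11 dB.
Σ 10^(L/10) = 6.938e+07 → L_total = 10·log₁₀(6.938e+07) = 78.41 dB.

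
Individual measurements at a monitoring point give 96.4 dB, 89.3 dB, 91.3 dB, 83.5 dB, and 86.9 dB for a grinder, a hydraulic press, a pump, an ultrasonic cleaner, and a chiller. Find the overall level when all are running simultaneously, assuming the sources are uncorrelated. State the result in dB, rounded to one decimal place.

98.6 dB

Incoherent sources combine by intensity addition: L_total = 10·log₁₀(Σ 10^(L_i/10)).
Σ 10^(L/10) = 10^(96.4/10) + 10^(89.3/10) + 10^(91.3/10) + 10^(83.5/10) + 10^(86.9/10) = 7.279e+09.
L_total = 10·log₁₀(7.279e+09) = 98.62 dB.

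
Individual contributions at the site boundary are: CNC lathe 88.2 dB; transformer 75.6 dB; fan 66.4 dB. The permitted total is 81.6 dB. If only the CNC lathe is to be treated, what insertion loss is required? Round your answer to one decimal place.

The untreated sources together contribute 10^(75.6/10) + 10^(66.4/10) = 4.067e+07, i.e. 76.09 dB.
To meet 81.6 dB overall, the treated CNC lathe may contribute at most 10^(81.6/10) − 4.067e+07 = 1.039e+08, i.e. 80.16 dB.
Required insertion loss = 88.2 − 80.16 = 8.04 dB.

8.0 dB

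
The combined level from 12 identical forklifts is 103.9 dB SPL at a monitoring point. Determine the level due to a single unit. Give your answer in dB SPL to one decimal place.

For N identical incoherent sources L_total = L₁ + 10·log₁₀ N, so L₁ = 103.9 − 10·log₁₀(12) = 103.9 − 10.792.

93.1 dB SPL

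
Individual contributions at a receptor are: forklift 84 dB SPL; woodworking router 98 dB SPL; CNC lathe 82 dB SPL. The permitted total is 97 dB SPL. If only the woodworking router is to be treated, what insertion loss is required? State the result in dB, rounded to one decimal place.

1.4 dB

The untreated sources together contribute 10^(84/10) + 10^(82/10) = 4.097e+08, i.e. 86.12 dB SPL.
To meet 97 dB SPL overall, the treated woodworking router may contribute at most 10^(97/10) − 4.097e+08 = 4.602e+09, i.e. 96.63 dB SPL.
So the woodworking router must be reduced from 98 to 96.63 dB SPL: IL = 1.37 dB.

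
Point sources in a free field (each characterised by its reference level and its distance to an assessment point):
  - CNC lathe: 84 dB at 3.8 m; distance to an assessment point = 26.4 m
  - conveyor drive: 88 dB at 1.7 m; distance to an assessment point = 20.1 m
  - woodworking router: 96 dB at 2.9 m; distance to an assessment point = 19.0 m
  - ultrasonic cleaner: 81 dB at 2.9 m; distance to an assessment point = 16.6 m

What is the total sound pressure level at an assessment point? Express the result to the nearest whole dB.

80 dB

First find each source's level at the receiver (point-source: −20·log₁₀(r/r_ref)), then combine on an intensity basis.
CNC lathe: 84 − 20·log₁₀(26.4/3.8) = 84 − 16.84 = 67.16 dB.
conveyor drive: 88 − 20·log₁₀(20.1/1.7) = 88 − 21.45 = 66.55 dB.
woodworking router: 96 − 20·log₁₀(19.0/2.9) = 96 − 16.33 = 79.67 dB.
ultrasonic cleaner: 81 − 20·log₁₀(16.6/2.9) = 81 − 15.15 = 65.85 dB.
Σ 10^(L/10) = 1.063e+08 → L_total = 10·log₁₀(1.063e+08) = 80.27 dB.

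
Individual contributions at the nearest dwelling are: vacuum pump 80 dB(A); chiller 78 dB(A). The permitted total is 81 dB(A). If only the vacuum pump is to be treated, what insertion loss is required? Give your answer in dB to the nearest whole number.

2 dB

Everything except the vacuum pump sums to 10^(78/10) = 6.310e+07 in linear terms, 78.00 dB(A).
The limit corresponds to 10^(81/10) = 1.259e+08; subtracting the fixed part leaves 6.280e+07 for the vacuum pump, i.e. 77.98 dB(A).
Required insertion loss = 80 − 77.98 = 2.02 dB.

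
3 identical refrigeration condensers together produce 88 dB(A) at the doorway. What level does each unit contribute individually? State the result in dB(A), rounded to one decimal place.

Dividing the total intensity by 3 lowers the level by 10·log₁₀ 3 = 4.771 dB: L₁ = 88 − 4.771.

83.2 dB(A)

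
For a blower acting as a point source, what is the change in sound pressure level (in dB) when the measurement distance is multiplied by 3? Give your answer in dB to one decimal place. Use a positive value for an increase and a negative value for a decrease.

Point-source spreading: ΔL = −20·log₁₀(r₂/r₁).
ΔL = −20·log₁₀(3) = -9.54 dB.

-9.5 dB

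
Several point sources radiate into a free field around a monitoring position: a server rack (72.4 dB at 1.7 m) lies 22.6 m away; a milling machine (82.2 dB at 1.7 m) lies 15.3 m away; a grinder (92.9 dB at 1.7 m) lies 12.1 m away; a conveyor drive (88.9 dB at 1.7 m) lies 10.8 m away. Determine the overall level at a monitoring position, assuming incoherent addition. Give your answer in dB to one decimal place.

77.8 dB

Apply inverse-square spreading to bring every level to the receiver, then sum 10^(L/10).
server rack: 72.4 − 20·log₁₀(22.6/1.7) = 72.4 − 22.47 = 49.93 dB.
milling machine: 82.2 − 20·log₁₀(15.3/1.7) = 82.2 − 19.08 = 63.12 dB.
grinder: 92.9 − 20·log₁₀(12.1/1.7) = 92.9 − 17.05 = 75.85 dB.
conveyor drive: 88.9 − 20·log₁₀(10.8/1.7) = 88.9 − 16.06 = 72.84 dB.
Σ 10^(L/10) = 5.987e+07 → L_total = 10·log₁₀(5.987e+07) = 77.77 dB.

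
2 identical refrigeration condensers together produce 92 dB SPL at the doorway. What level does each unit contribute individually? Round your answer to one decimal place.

89.0 dB SPL

2 equal contributions raise the level by 10·log₁₀ 2 = 3.010 dB, so each unit alone gives 92 − 3.010.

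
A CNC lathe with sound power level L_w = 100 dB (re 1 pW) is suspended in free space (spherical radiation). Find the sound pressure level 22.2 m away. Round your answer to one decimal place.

The power spreads over a sphere of area 4π·r², so L_p = L_w − 10·log₁₀(4π·r²).
4π·r² = 6193 m², 10·log₁₀ of that is 37.919 dB.
L_p = 100 − 37.919 = 62.08 dB.

62.1 dB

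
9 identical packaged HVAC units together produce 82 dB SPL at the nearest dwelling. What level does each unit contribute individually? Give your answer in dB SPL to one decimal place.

For N identical incoherent sources L_total = L₁ + 10·log₁₀ N, so L₁ = 82 − 10·log₁₀(9) = 82 − 9.542.

72.5 dB SPL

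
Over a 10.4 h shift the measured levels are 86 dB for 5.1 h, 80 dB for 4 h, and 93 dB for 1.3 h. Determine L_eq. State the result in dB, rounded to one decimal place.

The energy average is taken in the linear domain: L_eq = 10·log₁₀[(Σ tᵢ·10^(Lᵢ/10))/T], T = 10.4 h.
Σ tᵢ·10^(Lᵢ/10) = 5.1·10^(86/10) + 4·10^(80/10) + 1.3·10^(93/10) = 5.024e+09.
L_eq = 10·log₁₀(5.024e+09/10.4) = 86.84 dB.

86.8 dB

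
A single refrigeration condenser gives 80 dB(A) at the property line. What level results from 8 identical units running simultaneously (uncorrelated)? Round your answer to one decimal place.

89.0 dB(A)

N identical incoherent sources raise the level by 10·log₁₀ N.
L_total = 80 + 10·log₁₀(8) = 80 + 9.031 = 89.03 dB(A).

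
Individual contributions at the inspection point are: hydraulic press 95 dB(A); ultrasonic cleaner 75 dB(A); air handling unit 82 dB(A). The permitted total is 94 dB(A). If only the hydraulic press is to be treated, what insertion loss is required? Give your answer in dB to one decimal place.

Everything except the hydraulic press sums to 10^(75/10) + 10^(82/10) = 1.901e+08 in linear terms, 82.79 dB(A).
The limit corresponds to 10^(94/10) = 2.512e+09; subtracting the fixed part leaves 2.322e+09 for the hydraulic press, i.e. 93.66 dB(A).
So the hydraulic press must be reduced from 95 to 93.66 dB(A): IL = 1.34 dB.

1.3 dB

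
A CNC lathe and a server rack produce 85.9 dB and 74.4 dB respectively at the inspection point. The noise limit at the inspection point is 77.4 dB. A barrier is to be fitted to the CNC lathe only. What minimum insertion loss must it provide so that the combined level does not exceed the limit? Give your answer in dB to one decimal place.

11.5 dB

Fixed contribution from the other source: Σ 10^(L/10) = 10^(74.4/10) = 2.754e+07 (74.40 dB).
The limit corresponds to 10^(77.4/10) = 5.495e+07; subtracting the fixed part leaves 2.741e+07 for the CNC lathe, i.e. 74.38 dB.
Required insertion loss = 85.9 − 74.38 = 11.52 dB.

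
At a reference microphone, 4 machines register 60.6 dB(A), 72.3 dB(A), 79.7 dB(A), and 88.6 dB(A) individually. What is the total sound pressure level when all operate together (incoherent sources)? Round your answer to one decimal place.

Incoherent sources combine by intensity addition: L_total = 10·log₁₀(Σ 10^(L_i/10)).
Σ 10^(L/10) = 10^(60.6/10) + 10^(72.3/10) + 10^(79.7/10) + 10^(88.6/10) = 8.359e+08.
L_total = 10·log₁₀(8.359e+08) = 89.22 dB(A).

89.2 dB(A)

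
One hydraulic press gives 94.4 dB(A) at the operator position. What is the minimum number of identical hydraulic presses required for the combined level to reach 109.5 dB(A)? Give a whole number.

33

The shortfall is 109.5 − 94.4 = 15.1 dB, and N units add 10·log₁₀ N, so need 10·log₁₀ N ≥ 15.1.
N ≥ 10^(15.1/10) = 32.359, so N = 33.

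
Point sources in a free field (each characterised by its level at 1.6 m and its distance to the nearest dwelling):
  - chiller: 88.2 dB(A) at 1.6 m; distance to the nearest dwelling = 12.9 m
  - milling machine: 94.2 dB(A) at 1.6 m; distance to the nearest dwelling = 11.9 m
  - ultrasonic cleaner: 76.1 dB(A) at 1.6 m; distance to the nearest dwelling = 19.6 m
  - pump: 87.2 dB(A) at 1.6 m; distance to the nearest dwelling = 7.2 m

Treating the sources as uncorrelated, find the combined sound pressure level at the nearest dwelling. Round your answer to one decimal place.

First find each source's level at the receiver (point-source: −20·log₁₀(r/r_ref)), then combine on an intensity basis.
chiller: 88.2 − 20·log₁₀(12.9/1.6) = 88.2 − 18.13 = 70.07 dB(A).
milling machine: 94.2 − 20·log₁₀(11.9/1.6) = 94.2 − 17.43 = 76.77 dB(A).
ultrasonic cleaner: 76.1 − 20·log₁₀(19.6/1.6) = 76.1 − 21.76 = 54.34 dB(A).
pump: 87.2 − 20·log₁₀(7.2/1.6) = 87.2 − 13.06 = 74.14 dB(A).
Σ 10^(L/10) = 8.390e+07 → L_total = 10·log₁₀(8.390e+07) = 79.24 dB(A).

79.2 dB(A)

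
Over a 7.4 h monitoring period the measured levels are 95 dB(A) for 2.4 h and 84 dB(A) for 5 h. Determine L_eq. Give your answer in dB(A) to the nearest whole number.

The energy average is taken in the linear domain: L_eq = 10·log₁₀[(Σ tᵢ·10^(Lᵢ/10))/T], T = 7.4 h.
Σ tᵢ·10^(Lᵢ/10) = 2.4·10^(95/10) + 5·10^(84/10) = 8.845e+09.
L_eq = 10·log₁₀(8.845e+09/7.4) = 90.77 dB(A).

91 dB(A)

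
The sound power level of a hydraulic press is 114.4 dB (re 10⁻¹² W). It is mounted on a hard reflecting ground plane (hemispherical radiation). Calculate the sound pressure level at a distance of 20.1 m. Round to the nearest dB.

L_p = L_w − 10·log₁₀(2π·r²) with r = 20.1 m.
2π·r² = 2538 m², 10·log₁₀ of that is 34.046 dB.
L_p = 114.4 − 34.046 = 80.35 dB.

80 dB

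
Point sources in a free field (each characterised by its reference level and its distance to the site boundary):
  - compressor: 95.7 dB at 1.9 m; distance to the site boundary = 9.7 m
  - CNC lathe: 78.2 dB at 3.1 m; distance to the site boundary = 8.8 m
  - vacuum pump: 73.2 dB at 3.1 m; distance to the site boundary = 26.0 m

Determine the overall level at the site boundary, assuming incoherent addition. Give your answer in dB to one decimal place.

First find each source's level at the receiver (point-source: −20·log₁₀(r/r_ref)), then combine on an intensity basis.
compressor: 95.7 − 20·log₁₀(9.7/1.9) = 95.7 − 14.16 = 81.54 dB.
CNC lathe: 78.2 − 20·log₁₀(8.8/3.1) = 78.2 − 9.06 = 69.14 dB.
vacuum pump: 73.2 − 20·log₁₀(26.0/3.1) = 73.2 − 18.47 = 54.73 dB.
Σ 10^(L/10) = 1.510e+08 → L_total = 10·log₁₀(1.510e+08) = 81.79 dB.

81.8 dB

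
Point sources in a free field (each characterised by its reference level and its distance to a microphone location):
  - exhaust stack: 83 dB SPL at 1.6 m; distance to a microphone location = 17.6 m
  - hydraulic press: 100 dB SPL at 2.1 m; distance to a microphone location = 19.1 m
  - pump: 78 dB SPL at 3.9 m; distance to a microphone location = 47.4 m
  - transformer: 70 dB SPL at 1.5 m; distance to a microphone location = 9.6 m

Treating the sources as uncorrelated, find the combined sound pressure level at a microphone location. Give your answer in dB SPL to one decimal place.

Propagate each source to the receiver with L = L_ref − 20·log₁₀(r/r_ref), then add intensities.
exhaust stack: 83 − 20·log₁₀(17.6/1.6) = 83 − 20.83 = 62.17 dB SPL.
hydraulic press: 100 − 20·log₁₀(19.1/2.1) = 100 − 19.18 = 80.82 dB SPL.
pump: 78 − 20·log₁₀(47.4/3.9) = 78 − 21.69 = 56.31 dB SPL.
transformer: 70 − 20·log₁₀(9.6/1.5) = 70 − 16.12 = 53.88 dB SPL.
Σ 10^(L/10) = 1.232e+08 → L_total = 10·log₁₀(1.232e+08) = 80.91 dB SPL.

80.9 dB SPL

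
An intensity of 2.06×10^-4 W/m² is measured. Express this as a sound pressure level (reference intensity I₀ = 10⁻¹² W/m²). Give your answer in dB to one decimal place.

L = 10·log₁₀(I/I₀) = 10·log₁₀(2.06×10^-4/10⁻¹²) = 10·log₁₀(2.06×10^8).
L = 10·(0.3139 + 8) = 83.14 dB.

83.1 dB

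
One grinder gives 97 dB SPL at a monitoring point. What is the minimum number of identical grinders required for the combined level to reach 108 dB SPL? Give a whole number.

N identical sources give L₁ + 10·log₁₀ N, so require 10·log₁₀ N ≥ 108 − 97 = 11.0 dB.
N ≥ 10^(11.0/10) = 12.589, so N = 13.

13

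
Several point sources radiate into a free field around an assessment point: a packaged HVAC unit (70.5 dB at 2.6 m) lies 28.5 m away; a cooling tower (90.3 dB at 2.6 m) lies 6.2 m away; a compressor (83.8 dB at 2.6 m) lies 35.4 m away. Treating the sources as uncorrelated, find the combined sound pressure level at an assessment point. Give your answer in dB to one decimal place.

First find each source's level at the receiver (point-source: −20·log₁₀(r/r_ref)), then combine on an intensity basis.
packaged HVAC unit: 70.5 − 20·log₁₀(28.5/2.6) = 70.5 − 20.80 = 49.70 dB.
cooling tower: 90.3 − 20·log₁₀(6.2/2.6) = 90.3 − 7.55 = 82.75 dB.
compressor: 83.8 − 20·log₁₀(35.4/2.6) = 83.8 − 22.68 = 61.12 dB.
Σ 10^(L/10) = 1.898e+08 → L_total = 10·log₁₀(1.898e+08) = 82.78 dB.

82.8 dB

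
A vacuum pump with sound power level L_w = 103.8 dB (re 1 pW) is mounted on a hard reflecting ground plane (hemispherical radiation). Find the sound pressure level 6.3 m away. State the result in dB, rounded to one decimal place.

The power spreads over a hemisphere of area 2π·r², so L_p = L_w − 10·log₁₀(2π·r²).
2π·r² = 249.4 m², 10·log₁₀ of that is 23.969 dB.
L_p = 103.8 − 23.969 = 79.83 dB.

79.8 dB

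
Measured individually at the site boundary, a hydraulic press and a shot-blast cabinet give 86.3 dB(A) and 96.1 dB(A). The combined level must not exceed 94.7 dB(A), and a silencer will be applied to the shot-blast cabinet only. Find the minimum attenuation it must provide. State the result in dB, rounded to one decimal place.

Everything except the shot-blast cabinet sums to 10^(86.3/10) = 4.266e+08 in linear terms, 86.30 dB(A).
To meet 94.7 dB(A) overall, the treated shot-blast cabinet may contribute at most 10^(94.7/10) − 4.266e+08 = 2.525e+09, i.e. 94.02 dB(A).
So the shot-blast cabinet must be reduced from 96.1 to 94.02 dB(A): IL = 2.08 dB.

2.1 dB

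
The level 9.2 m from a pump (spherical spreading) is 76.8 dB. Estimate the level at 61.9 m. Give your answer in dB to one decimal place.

Spherical spreading from a point source gives a 20·log₁₀(r₂/r₁) drop.
L₂ = 76.8 − 20·log₁₀(61.9/9.2) = 76.8 − 16.558 = 60.24 dB.

60.2 dB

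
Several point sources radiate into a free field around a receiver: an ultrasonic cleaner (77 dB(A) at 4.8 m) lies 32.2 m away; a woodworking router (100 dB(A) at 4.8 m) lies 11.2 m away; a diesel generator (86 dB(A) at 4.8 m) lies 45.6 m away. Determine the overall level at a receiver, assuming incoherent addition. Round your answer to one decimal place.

First find each source's level at the receiver (point-source: −20·log₁₀(r/r_ref)), then combine on an intensity basis.
ultrasonic cleaner: 77 − 20·log₁₀(32.2/4.8) = 77 − 16.53 = 60.47 dB(A).
woodworking router: 100 − 20·log₁₀(11.2/4.8) = 100 − 7.36 = 92.64 dB(A).
diesel generator: 86 − 20·log₁₀(45.6/4.8) = 86 − 19.55 = 66.45 dB(A).
Σ 10^(L/10) = 1.842e+09 → L_total = 10·log₁₀(1.842e+09) = 92.65 dB(A).

92.7 dB(A)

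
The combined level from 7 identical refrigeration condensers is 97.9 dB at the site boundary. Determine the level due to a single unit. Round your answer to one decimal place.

Dividing the total intensity by 7 lowers the level by 10·log₁₀ 7 = 8.451 dB: L₁ = 97.9 − 8.451.

89.4 dB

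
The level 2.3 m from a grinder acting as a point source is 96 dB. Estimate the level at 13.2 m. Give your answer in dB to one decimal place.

80.8 dB

Point-source attenuation: ΔL = 20·log₁₀(r₂/r₁) = 20·log₁₀(13.2/2.3) = 15.177 dB.
L₂ = 96 − 20·log₁₀(13.2/2.3) = 96 − 15.177 = 80.82 dB.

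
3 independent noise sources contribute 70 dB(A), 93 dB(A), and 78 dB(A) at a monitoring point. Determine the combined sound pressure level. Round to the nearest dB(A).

For uncorrelated sources the intensities add, so convert each level to linear form, sum, and take 10·log₁₀ of the total.
Σ 10^(L/10) = 10^(70/10) + 10^(93/10) + 10^(78/10) = 2.068e+09.
L_total = 10·log₁₀(2.068e+09) = 93.16 dB(A).

93 dB(A)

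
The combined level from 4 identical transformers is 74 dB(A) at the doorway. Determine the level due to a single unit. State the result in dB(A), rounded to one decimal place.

4 equal contributions raise the level by 10·log₁₀ 4 = 6.021 dB, so each unit alone gives 74 − 6.021.

68.0 dB(A)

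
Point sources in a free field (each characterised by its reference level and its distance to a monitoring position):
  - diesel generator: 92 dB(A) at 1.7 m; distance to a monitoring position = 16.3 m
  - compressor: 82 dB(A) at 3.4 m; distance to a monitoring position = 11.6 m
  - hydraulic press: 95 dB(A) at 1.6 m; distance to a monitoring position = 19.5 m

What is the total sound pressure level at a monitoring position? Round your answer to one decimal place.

77.2 dB(A)

First find each source's level at the receiver (point-source: −20·log₁₀(r/r_ref)), then combine on an intensity basis.
diesel generator: 92 − 20·log₁₀(16.3/1.7) = 92 − 19.63 = 72.37 dB(A).
compressor: 82 − 20·log₁₀(11.6/3.4) = 82 − 10.66 = 71.34 dB(A).
hydraulic press: 95 − 20·log₁₀(19.5/1.6) = 95 − 21.72 = 73.28 dB(A).
Σ 10^(L/10) = 5.214e+07 → L_total = 10·log₁₀(5.214e+07) = 77.17 dB(A).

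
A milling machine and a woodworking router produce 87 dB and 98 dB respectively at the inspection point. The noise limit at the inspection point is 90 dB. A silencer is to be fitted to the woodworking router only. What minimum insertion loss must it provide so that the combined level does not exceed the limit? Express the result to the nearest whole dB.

11 dB

Fixed contribution from the other source: Σ 10^(L/10) = 10^(87/10) = 5.012e+08 (87.00 dB).
To meet 90 dB overall, the treated woodworking router may contribute at most 10^(90/10) − 5.012e+08 = 4.988e+08, i.e. 86.98 dB.
Required insertion loss = 98 − 86.98 = 11.02 dB.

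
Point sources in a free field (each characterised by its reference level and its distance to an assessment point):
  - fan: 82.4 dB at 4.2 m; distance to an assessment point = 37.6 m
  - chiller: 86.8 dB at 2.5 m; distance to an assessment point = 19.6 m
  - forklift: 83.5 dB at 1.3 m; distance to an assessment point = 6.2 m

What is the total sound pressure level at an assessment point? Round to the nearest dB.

First find each source's level at the receiver (point-source: −20·log₁₀(r/r_ref)), then combine on an intensity basis.
fan: 82.4 − 20·log₁₀(37.6/4.2) = 82.4 − 19.04 = 63.36 dB.
chiller: 86.8 − 20·log₁₀(19.6/2.5) = 86.8 − 17.89 = 68.91 dB.
forklift: 83.5 − 20·log₁₀(6.2/1.3) = 83.5 − 13.57 = 69.93 dB.
Σ 10^(L/10) = 1.980e+07 → L_total = 10·log₁₀(1.980e+07) = 72.97 dB.

73 dB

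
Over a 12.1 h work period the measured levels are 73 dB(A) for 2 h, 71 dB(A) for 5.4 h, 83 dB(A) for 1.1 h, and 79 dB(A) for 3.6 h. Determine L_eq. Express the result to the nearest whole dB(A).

L_eq = 10·log₁₀[(1/T)·Σ tᵢ·10^(Lᵢ/10)] with T = 12.1 h.
Σ tᵢ·10^(Lᵢ/10) = 2·10^(73/10) + 5.4·10^(71/10) + 1.1·10^(83/10) + 3.6·10^(79/10) = 6.133e+08.
L_eq = 10·log₁₀(6.133e+08/12.1) = 77.05 dB(A).

77 dB(A)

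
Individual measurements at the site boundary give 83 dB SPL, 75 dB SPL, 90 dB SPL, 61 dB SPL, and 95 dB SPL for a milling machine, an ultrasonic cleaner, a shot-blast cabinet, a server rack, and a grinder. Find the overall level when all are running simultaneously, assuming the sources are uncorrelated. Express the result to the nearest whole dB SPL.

96 dB SPL

For uncorrelated sources the intensities add, so convert each level to linear form, sum, and take 10·log₁₀ of the total.
Σ 10^(L/10) = 10^(83/10) + 10^(75/10) + 10^(90/10) + 10^(61/10) + 10^(95/10) = 4.395e+09.
L_total = 10·log₁₀(4.395e+09) = 96.43 dB SPL.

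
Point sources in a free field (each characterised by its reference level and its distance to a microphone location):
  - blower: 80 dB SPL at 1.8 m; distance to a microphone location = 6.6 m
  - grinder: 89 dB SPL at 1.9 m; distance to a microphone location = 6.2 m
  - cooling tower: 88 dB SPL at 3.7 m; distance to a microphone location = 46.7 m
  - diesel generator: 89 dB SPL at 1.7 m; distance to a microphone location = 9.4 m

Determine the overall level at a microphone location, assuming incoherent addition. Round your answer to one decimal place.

80.5 dB SPL

Apply inverse-square spreading to bring every level to the receiver, then sum 10^(L/10).
blower: 80 − 20·log₁₀(6.6/1.8) = 80 − 11.29 = 68.71 dB SPL.
grinder: 89 − 20·log₁₀(6.2/1.9) = 89 − 10.27 = 78.73 dB SPL.
cooling tower: 88 − 20·log₁₀(46.7/3.7) = 88 − 22.02 = 65.98 dB SPL.
diesel generator: 89 − 20·log₁₀(9.4/1.7) = 89 − 14.85 = 74.15 dB SPL.
Σ 10^(L/10) = 1.120e+08 → L_total = 10·log₁₀(1.120e+08) = 80.49 dB SPL.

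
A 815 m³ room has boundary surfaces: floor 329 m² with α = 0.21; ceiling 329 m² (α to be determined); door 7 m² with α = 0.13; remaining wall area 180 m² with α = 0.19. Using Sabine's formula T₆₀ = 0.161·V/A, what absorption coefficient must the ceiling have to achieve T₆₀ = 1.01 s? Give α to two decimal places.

Required total absorption A = 0.161·815/1.01 = 129.92 m².
Absorption from the other surfaces = 329·0.21 + 7·0.13 + 180·0.19 = 104.20 m², so the ceiling must supply 25.72 m² over 329 m².
α = 25.72/329 = 0.078.

0.08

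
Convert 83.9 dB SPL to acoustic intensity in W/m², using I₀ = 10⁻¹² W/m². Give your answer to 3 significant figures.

0.000245 W/m²

L = 10·log₁₀(I/I₀) ⇒ I = I₀·10^(L/10) = 10⁻¹² × 10^8.39.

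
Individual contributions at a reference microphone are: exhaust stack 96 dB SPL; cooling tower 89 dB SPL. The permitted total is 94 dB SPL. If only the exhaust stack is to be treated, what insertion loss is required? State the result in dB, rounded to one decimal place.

3.7 dB

The untreated sources together contribute 10^(89/10) = 7.943e+08, i.e. 89.00 dB SPL.
The limit corresponds to 10^(94/10) = 2.512e+09; subtracting the fixed part leaves 1.718e+09 for the exhaust stack, i.e. 92.35 dB SPL.
So the exhaust stack must be reduced from 96 to 92.35 dB SPL: IL = 3.65 dB.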